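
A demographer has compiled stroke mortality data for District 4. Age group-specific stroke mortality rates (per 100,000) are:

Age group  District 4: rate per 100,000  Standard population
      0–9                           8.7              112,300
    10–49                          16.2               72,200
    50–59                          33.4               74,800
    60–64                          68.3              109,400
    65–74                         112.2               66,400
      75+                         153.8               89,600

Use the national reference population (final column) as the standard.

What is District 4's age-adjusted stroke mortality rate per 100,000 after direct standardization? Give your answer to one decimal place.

63.6

Standard total = 524,700; weights = 0.2140, 0.1376, 0.1426, 0.2085, 0.1265, 0.1708.
Standardized rate: 0.2140×8.7 + 0.1376×16.2 + 0.1426×33.4 + 0.2085×68.3 + 0.1265×112.2 + 0.1708×153.8 = 63.5555 per 100,000.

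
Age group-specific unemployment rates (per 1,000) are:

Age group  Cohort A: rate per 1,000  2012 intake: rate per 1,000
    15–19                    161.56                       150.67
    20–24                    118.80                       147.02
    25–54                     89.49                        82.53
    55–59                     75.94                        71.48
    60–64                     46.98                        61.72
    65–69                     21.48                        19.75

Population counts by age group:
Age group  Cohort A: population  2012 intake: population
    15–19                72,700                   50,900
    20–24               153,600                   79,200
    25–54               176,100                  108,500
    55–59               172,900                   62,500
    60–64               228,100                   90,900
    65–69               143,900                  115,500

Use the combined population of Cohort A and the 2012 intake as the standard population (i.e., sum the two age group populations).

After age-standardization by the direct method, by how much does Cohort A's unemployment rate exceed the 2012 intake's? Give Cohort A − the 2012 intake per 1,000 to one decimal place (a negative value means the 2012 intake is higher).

-4.4

Combined standard total = 1,454,800; weights = 0.0850, 0.1600, 0.1956, 0.1618, 0.2193, 0.1783.
Cohort A: 0.0850×161.56 + 0.1600×118.80 + 0.1956×89.49 + 0.1618×75.94 + 0.2193×46.98 + 0.1783×21.48 = 76.6629 per 1,000.
The 2012 intake: 0.0850×150.67 + 0.1600×147.02 + 0.1956×82.53 + 0.1618×71.48 + 0.2193×61.72 + 0.1783×19.75 = 81.0938 per 1,000.
Difference = 76.6629 − 81.0938 = -4.4310.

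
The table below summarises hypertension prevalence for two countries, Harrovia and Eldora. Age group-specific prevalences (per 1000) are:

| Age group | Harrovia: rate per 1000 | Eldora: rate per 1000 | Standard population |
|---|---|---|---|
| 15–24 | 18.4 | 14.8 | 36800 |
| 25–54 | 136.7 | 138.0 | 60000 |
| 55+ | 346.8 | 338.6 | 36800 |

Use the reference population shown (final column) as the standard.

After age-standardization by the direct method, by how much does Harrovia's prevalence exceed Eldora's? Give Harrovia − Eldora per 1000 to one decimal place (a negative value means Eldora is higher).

2.7

Standard total = 133600; weights = 0.2754, 0.4491, 0.2754.
Harrovia: 0.2754×18.4 + 0.4491×136.7 + 0.2754×346.8 = 161.9862 per 1000.
Eldora: 0.2754×14.8 + 0.4491×138.0 + 0.2754×338.6 = 159.3198 per 1000.
Difference = 161.9862 − 159.3198 = 2.6665.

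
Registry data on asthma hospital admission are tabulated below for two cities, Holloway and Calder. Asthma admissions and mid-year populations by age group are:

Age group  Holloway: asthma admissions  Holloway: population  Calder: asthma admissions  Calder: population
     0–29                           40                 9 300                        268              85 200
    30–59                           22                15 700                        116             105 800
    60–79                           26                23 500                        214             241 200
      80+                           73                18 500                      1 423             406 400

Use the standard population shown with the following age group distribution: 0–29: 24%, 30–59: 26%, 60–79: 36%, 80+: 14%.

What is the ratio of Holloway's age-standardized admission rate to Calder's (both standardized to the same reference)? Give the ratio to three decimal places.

1.269

Age-specific rates per 10 000 for Holloway: 43.01, 14.01, 11.06, 39.46.
For Calder: 31.46, 10.96, 8.87, 35.01.
Standard weights: 0.24, 0.26, 0.36, 0.14.
Holloway: 0.2400×43.01 + 0.2600×14.01 + 0.3600×11.06 + 0.1400×39.46 = 23.4732 per 10 000.
Calder: 0.2400×31.46 + 0.2600×10.96 + 0.3600×8.87 + 0.1400×35.01 = 18.4961 per 10 000.
Ratio = 23.4732 ÷ 18.4961 = 1.26909.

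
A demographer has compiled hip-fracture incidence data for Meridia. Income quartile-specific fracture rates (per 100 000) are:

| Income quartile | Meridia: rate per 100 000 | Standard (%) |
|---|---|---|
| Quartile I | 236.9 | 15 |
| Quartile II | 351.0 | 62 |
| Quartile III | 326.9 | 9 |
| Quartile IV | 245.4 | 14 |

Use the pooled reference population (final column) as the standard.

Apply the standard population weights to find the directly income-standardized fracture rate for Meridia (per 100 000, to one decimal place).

Standard weights: 0.15, 0.62, 0.09, 0.14.
Standardized rate: 0.1500×236.9 + 0.6200×351.0 + 0.0900×326.9 + 0.1400×245.4 = 316.9320 per 100 000.

316.9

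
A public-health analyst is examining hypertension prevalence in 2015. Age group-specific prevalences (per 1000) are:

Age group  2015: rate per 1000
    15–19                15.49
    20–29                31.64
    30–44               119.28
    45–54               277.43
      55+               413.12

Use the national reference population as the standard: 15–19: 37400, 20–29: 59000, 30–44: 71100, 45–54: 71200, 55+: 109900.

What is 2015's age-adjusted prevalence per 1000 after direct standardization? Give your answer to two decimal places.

218.25

Standard total = 348600; weights = 0.1073, 0.1692, 0.2040, 0.2042, 0.3153.
Standardized rate: 0.1073×15.49 + 0.1692×31.64 + 0.2040×119.28 + 0.2042×277.43 + 0.3153×413.12 = 218.2496 per 1000.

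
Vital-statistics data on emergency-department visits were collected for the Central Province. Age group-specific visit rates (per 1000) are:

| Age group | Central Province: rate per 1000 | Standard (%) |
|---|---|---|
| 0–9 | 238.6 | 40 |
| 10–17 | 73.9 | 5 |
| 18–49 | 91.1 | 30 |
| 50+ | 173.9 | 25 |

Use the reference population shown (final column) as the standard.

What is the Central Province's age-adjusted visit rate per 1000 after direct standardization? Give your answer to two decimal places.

Standard weights: 0.40, 0.05, 0.30, 0.25.
Standardized rate: 0.4000×238.6 + 0.0500×73.9 + 0.3000×91.1 + 0.2500×173.9 = 169.9400 per 1000.

169.94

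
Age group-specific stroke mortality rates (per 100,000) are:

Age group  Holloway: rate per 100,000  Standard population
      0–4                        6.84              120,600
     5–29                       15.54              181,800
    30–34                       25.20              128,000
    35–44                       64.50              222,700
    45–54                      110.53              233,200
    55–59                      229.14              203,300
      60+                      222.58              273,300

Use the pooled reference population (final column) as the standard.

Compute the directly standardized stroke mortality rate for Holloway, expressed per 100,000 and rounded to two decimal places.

Standard total = 1,362,900; weights = 0.0885, 0.1334, 0.0939, 0.1634, 0.1711, 0.1492, 0.2005.
Standardized rate: 0.0885×6.84 + 0.1334×15.54 + 0.0939×25.20 + 0.1634×64.50 + 0.1711×110.53 + 0.1492×229.14 + 0.2005×222.58 = 113.3104 per 100,000.

113.31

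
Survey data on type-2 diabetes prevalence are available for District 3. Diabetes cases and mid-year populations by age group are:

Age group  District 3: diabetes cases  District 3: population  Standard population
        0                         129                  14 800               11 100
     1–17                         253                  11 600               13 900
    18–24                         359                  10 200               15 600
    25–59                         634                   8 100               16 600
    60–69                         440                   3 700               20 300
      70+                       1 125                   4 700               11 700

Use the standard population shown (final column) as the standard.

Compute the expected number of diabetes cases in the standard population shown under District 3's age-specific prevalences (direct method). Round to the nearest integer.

7463

Age-specific rates per 1 000 for District 3: 8.716, 21.810, 35.196, 78.272, 118.919, 239.362.
Expected diabetes cases = Σ (standard pop × age-specific rate ÷ 1 000)
= 11 100×8.716/1 000 + 13 900×21.810/1 000 + 15 600×35.196/1 000 + 16 600×78.272/1 000 + 20 300×118.919/1 000 + 11 700×239.362/1 000
= 96.75 + 303.16 + 549.06 + 1299.31 + 2414.05 + 2800.53 = 7462.87.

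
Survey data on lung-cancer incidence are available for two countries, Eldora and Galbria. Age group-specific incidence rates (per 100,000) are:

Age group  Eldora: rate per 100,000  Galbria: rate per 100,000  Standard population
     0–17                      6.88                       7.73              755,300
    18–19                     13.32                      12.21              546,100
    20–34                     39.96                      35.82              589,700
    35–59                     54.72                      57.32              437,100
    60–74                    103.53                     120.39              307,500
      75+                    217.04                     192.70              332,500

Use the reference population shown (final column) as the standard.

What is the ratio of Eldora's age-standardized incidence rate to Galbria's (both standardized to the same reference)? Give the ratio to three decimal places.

1.026

Standard total = 2,968,200; weights = 0.2545, 0.1840, 0.1987, 0.1473, 0.1036, 0.1120.
Eldora: 0.2545×6.88 + 0.1840×13.32 + 0.1987×39.96 + 0.1473×54.72 + 0.1036×103.53 + 0.1120×217.04 = 55.2370 per 100,000.
Galbria: 0.2545×7.73 + 0.1840×12.21 + 0.1987×35.82 + 0.1473×57.32 + 0.1036×120.39 + 0.1120×192.70 = 53.8295 per 100,000.
Ratio = 55.2370 ÷ 53.8295 = 1.02615.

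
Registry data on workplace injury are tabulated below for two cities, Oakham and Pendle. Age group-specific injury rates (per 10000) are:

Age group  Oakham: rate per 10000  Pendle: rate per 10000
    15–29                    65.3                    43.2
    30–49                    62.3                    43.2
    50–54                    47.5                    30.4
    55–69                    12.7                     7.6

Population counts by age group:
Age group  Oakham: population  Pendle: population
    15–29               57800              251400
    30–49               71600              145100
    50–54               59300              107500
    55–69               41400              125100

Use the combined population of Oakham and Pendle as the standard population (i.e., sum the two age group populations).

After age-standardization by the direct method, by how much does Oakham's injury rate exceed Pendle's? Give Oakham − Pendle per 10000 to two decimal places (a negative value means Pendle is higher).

Combined standard total = 859200; weights = 0.3599, 0.2522, 0.1941, 0.1938.
Oakham: 0.3599×65.3 + 0.2522×62.3 + 0.1941×47.5 + 0.1938×12.7 = 50.8947 per 10000.
Pendle: 0.3599×43.2 + 0.2522×43.2 + 0.1941×30.4 + 0.1938×7.6 = 33.8163 per 10000.
Difference = 50.8947 − 33.8163 = 17.0784.

17.08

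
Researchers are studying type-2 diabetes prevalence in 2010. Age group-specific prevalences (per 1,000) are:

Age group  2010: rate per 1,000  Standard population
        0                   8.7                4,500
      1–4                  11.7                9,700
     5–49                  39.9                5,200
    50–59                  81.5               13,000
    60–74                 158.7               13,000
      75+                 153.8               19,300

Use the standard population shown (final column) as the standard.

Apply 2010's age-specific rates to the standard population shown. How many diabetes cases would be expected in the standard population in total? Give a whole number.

Expected diabetes cases = Σ (standard pop × age-specific rate ÷ 1,000)
= 4,500×8.7/1,000 + 9,700×11.7/1,000 + 5,200×39.9/1,000 + 13,000×81.5/1,000 + 13,000×158.7/1,000 + 19,300×153.8/1,000
= 39.15 + 113.49 + 207.48 + 1059.50 + 2063.10 + 2968.34 = 6451.06.

6451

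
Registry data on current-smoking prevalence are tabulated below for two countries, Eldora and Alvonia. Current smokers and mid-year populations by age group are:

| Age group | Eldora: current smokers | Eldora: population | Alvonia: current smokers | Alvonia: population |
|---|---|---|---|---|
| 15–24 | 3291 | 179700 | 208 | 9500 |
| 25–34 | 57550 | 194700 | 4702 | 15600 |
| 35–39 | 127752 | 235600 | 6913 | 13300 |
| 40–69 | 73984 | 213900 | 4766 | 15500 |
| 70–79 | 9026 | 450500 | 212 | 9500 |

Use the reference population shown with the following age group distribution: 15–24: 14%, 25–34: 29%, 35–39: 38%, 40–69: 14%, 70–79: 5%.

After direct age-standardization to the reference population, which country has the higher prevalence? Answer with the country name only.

Age-specific rates per 1000 for Eldora: 18.314, 295.583, 542.241, 345.881, 20.036.
For Alvonia: 21.895, 301.410, 519.774, 307.484, 22.316.
Standard weights: 0.14, 0.29, 0.38, 0.14, 0.05.
Eldora: 0.1400×18.314 + 0.2900×295.583 + 0.3800×542.241 + 0.1400×345.881 + 0.0500×20.036 = 343.7598 per 1000.
Alvonia: 0.1400×21.895 + 0.2900×301.410 + 0.3800×519.774 + 0.1400×307.484 + 0.0500×22.316 = 332.1521 per 1000.
The crude rates (213.12 vs 265.00) would put Alvonia higher, but that reflects its age composition; once standardized to a common age structure, Eldora has the higher underlying rate.

Eldora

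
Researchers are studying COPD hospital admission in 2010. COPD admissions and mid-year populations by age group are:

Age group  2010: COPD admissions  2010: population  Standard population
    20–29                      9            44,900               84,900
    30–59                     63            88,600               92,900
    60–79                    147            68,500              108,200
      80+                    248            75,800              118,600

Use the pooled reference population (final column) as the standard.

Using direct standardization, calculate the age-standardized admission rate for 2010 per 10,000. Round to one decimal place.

Age-specific rates per 10,000 for 2010: 2.00, 7.11, 21.46, 32.72.
Standard total = 404,600; weights = 0.2098, 0.2296, 0.2674, 0.2931.
Standardized rate: 0.2098×2.00 + 0.2296×7.11 + 0.2674×21.46 + 0.2931×32.72 = 17.3827 per 10,000.

17.4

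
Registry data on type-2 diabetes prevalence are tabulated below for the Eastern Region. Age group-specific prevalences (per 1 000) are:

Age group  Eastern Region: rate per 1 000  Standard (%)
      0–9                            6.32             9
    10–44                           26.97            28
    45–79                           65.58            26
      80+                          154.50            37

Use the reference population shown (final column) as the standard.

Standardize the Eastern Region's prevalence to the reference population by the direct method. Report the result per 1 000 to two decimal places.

82.34

Standard weights: 0.09, 0.28, 0.26, 0.37.
Standardized rate: 0.0900×6.32 + 0.2800×26.97 + 0.2600×65.58 + 0.3700×154.50 = 82.3362 per 1 000.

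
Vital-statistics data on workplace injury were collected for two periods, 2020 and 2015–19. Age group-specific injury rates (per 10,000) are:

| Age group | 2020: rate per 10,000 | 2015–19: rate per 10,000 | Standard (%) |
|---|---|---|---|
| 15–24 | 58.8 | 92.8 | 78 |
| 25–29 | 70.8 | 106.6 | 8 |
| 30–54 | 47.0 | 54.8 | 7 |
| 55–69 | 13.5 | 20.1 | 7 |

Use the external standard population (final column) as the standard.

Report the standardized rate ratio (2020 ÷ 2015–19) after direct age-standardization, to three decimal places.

Standard weights: 0.78, 0.08, 0.07, 0.07.
2020: 0.7800×58.8 + 0.0800×70.8 + 0.0700×47.0 + 0.0700×13.5 = 55.7630 per 10,000.
2015–19: 0.7800×92.8 + 0.0800×106.6 + 0.0700×54.8 + 0.0700×20.1 = 86.1550 per 10,000.
Ratio = 55.7630 ÷ 86.1550 = 0.64724.

0.647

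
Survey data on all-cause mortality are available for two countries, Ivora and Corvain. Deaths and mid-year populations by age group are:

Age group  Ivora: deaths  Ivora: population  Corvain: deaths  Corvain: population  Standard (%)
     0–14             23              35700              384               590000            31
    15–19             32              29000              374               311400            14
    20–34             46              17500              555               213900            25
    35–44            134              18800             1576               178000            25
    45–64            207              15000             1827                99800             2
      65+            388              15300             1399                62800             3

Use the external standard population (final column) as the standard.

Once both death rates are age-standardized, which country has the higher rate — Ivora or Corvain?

Age-specific rates per 1000 for Ivora: 0.644, 1.103, 2.629, 7.128, 13.800, 25.359.
For Corvain: 0.651, 1.201, 2.595, 8.854, 18.307, 22.277.
Standard weights: 0.31, 0.14, 0.25, 0.25, 0.02, 0.03.
Ivora: 0.3100×0.644 + 0.1400×1.103 + 0.2500×2.629 + 0.2500×7.128 + 0.0200×13.800 + 0.0300×25.359 = 3.8300 per 1000.
Corvain: 0.3100×0.651 + 0.1400×1.201 + 0.2500×2.595 + 0.2500×8.854 + 0.0200×18.307 + 0.0300×22.277 = 4.2665 per 1000.
The crude rates (6.32 vs 4.20) would put Ivora higher, but that reflects its age composition; once standardized to a common age structure, Corvain has the higher underlying rate.

Corvain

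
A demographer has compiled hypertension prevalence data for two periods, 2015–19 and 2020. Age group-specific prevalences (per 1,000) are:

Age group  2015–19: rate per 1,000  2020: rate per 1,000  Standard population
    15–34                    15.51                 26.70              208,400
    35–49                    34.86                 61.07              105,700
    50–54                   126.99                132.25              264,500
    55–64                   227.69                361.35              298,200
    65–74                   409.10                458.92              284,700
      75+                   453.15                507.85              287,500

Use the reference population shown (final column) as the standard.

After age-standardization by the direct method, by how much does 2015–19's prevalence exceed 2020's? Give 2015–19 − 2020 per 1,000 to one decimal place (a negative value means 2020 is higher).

-52.6

Standard total = 1,449,000; weights = 0.1438, 0.0729, 0.1825, 0.2058, 0.1965, 0.1984.
2015–19: 0.1438×15.51 + 0.0729×34.86 + 0.1825×126.99 + 0.2058×227.69 + 0.1965×409.10 + 0.1984×453.15 = 245.1031 per 1,000.
2020: 0.1438×26.70 + 0.0729×61.07 + 0.1825×132.25 + 0.2058×361.35 + 0.1965×458.92 + 0.1984×507.85 = 297.7332 per 1,000.
Difference = 245.1031 − 297.7332 = -52.6301.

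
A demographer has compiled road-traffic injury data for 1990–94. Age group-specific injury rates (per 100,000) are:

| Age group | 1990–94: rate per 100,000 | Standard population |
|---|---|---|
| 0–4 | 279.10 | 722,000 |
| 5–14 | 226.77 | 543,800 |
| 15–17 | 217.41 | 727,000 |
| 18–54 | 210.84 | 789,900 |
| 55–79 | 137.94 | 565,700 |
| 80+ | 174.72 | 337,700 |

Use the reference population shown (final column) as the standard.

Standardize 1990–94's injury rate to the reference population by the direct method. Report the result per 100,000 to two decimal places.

213.36

Standard total = 3,686,100; weights = 0.1959, 0.1475, 0.1972, 0.2143, 0.1535, 0.0916.
Standardized rate: 0.1959×279.10 + 0.1475×226.77 + 0.1972×217.41 + 0.2143×210.84 + 0.1535×137.94 + 0.0916×174.72 = 213.3591 per 100,000.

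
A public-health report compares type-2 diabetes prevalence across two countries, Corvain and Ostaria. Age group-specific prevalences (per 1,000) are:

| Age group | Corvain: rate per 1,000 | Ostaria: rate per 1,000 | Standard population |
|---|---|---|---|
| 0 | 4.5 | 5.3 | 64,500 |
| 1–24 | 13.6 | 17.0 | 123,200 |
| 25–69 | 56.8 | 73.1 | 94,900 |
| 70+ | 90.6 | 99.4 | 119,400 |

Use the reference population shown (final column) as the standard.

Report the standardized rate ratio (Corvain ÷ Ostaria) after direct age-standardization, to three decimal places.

Standard total = 402,000; weights = 0.1604, 0.3065, 0.2361, 0.2970.
Corvain: 0.1604×4.5 + 0.3065×13.6 + 0.2361×56.8 + 0.2970×90.6 = 45.2083 per 1,000.
Ostaria: 0.1604×5.3 + 0.3065×17.0 + 0.2361×73.1 + 0.2970×99.4 = 52.8403 per 1,000.
Ratio = 45.2083 ÷ 52.8403 = 0.85556.

0.856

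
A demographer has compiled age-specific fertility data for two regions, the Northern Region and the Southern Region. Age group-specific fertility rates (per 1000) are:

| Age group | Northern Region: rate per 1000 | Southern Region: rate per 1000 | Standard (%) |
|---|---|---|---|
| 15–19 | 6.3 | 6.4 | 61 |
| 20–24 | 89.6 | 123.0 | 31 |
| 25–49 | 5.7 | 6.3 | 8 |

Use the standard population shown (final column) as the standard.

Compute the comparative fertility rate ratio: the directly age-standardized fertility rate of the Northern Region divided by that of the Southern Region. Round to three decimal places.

Standard weights: 0.61, 0.31, 0.08.
The Northern Region: 0.6100×6.3 + 0.3100×89.6 + 0.0800×5.7 = 32.0750 per 1000.
The Southern Region: 0.6100×6.4 + 0.3100×123.0 + 0.0800×6.3 = 42.5380 per 1000.
Ratio = 32.0750 ÷ 42.5380 = 0.75403.

0.754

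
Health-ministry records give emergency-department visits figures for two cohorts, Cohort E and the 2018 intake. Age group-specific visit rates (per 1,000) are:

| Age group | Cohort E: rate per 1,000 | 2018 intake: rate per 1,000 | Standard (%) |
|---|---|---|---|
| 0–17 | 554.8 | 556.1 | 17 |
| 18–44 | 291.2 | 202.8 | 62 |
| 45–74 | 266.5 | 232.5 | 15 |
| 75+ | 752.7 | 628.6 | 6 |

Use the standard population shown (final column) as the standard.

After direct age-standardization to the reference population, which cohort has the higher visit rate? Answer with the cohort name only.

Cohort E

Standard weights: 0.17, 0.62, 0.15, 0.06.
Cohort E: 0.1700×554.8 + 0.6200×291.2 + 0.1500×266.5 + 0.0600×752.7 = 359.9970 per 1,000.
The 2018 intake: 0.1700×556.1 + 0.6200×202.8 + 0.1500×232.5 + 0.0600×628.6 = 292.8640 per 1,000.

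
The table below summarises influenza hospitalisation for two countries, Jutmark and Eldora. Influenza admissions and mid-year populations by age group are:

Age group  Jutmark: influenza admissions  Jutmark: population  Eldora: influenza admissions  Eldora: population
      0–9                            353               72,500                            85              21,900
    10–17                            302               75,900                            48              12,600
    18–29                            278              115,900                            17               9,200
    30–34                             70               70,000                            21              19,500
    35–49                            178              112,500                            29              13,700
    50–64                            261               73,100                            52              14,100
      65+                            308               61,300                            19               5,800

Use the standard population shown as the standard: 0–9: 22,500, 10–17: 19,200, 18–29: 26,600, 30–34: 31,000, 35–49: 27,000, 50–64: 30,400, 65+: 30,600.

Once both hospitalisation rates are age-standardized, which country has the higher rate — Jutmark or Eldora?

Age-specific rates per 100,000 for Jutmark: 486.90, 397.89, 239.86, 100.00, 158.22, 357.05, 502.45.
For Eldora: 388.13, 380.95, 184.78, 107.69, 211.68, 368.79, 327.59.
Standard total = 187,300; weights = 0.1201, 0.1025, 0.1420, 0.1655, 0.1442, 0.1623, 0.1634.
Jutmark: 0.1201×486.90 + 0.1025×397.89 + 0.1420×239.86 + 0.1655×100.00 + 0.1442×158.22 + 0.1623×357.05 + 0.1634×502.45 = 312.7393 per 100,000.
Eldora: 0.1201×388.13 + 0.1025×380.95 + 0.1420×184.78 + 0.1655×107.69 + 0.1442×211.68 + 0.1623×368.79 + 0.1634×327.59 = 273.6340 per 100,000.

Jutmark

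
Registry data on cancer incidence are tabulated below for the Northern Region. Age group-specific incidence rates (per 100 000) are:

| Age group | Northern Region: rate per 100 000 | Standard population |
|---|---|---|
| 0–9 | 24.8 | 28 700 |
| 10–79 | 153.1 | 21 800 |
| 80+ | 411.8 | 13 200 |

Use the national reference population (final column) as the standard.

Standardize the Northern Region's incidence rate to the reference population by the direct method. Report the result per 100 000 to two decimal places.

148.90

Standard total = 63 700; weights = 0.4505, 0.3422, 0.2072.
Standardized rate: 0.4505×24.8 + 0.3422×153.1 + 0.2072×411.8 = 148.9027 per 100 000.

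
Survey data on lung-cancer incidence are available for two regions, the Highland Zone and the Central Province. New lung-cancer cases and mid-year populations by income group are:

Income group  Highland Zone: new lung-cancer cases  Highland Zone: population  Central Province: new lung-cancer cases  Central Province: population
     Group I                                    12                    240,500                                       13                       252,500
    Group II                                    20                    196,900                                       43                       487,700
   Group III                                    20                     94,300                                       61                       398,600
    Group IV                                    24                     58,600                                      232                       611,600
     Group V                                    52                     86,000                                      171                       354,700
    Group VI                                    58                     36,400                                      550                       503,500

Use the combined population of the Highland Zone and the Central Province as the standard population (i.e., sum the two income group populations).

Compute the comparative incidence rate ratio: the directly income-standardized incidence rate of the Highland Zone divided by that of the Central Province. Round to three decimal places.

1.314

Income-specific rates per 100,000 for the Highland Zone: 4.99, 10.16, 21.21, 40.96, 60.47, 159.34.
For the Central Province: 5.15, 8.82, 15.30, 37.93, 48.21, 109.24.
Combined standard total = 3,321,300; weights = 0.1484, 0.2061, 0.1484, 0.2018, 0.1327, 0.1626.
The Highland Zone: 0.1484×4.99 + 0.2061×10.16 + 0.1484×21.21 + 0.2018×40.96 + 0.1327×60.47 + 0.1626×159.34 = 48.1712 per 100,000.
The Central Province: 0.1484×5.15 + 0.2061×8.82 + 0.1484×15.30 + 0.2018×37.93 + 0.1327×48.21 + 0.1626×109.24 = 36.6611 per 100,000.
Ratio = 48.1712 ÷ 36.6611 = 1.31396.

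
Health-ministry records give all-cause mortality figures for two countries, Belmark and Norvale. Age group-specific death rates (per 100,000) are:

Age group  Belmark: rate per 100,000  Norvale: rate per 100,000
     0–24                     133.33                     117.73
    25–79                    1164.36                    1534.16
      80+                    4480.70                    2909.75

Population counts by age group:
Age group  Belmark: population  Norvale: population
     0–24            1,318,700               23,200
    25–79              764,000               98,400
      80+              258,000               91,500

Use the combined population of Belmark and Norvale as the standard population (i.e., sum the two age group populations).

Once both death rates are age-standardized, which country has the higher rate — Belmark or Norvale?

Combined standard total = 2,553,800; weights = 0.5255, 0.3377, 0.1369.
Belmark: 0.5255×133.33 + 0.3377×1164.36 + 0.1369×4480.70 = 1076.4603 per 100,000.
Norvale: 0.5255×117.73 + 0.3377×1534.16 + 0.1369×2909.75 = 978.1499 per 100,000.
The crude rates (949.04 vs 1970.60) would put Norvale higher, but that reflects its age composition; once standardized to a common age structure, Belmark has the higher underlying rate.

Belmark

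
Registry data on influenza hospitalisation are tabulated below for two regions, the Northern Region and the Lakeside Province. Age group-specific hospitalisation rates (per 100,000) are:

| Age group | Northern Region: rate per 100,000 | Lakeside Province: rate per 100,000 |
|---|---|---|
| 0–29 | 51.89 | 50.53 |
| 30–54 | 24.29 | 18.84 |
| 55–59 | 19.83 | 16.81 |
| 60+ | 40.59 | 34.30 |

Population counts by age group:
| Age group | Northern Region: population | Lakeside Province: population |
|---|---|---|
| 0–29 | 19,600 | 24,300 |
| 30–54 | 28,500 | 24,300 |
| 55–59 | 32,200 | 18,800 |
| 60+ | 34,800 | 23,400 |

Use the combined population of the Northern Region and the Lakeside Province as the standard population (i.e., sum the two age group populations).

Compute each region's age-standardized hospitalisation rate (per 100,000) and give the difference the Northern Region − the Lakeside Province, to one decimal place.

4.2

Combined standard total = 205,900; weights = 0.2132, 0.2564, 0.2477, 0.2827.
The Northern Region: 0.2132×51.89 + 0.2564×24.29 + 0.2477×19.83 + 0.2827×40.59 = 33.6773 per 100,000.
The Lakeside Province: 0.2132×50.53 + 0.2564×18.84 + 0.2477×16.81 + 0.2827×34.30 = 29.4638 per 100,000.
Difference = 33.6773 − 29.4638 = 4.2135.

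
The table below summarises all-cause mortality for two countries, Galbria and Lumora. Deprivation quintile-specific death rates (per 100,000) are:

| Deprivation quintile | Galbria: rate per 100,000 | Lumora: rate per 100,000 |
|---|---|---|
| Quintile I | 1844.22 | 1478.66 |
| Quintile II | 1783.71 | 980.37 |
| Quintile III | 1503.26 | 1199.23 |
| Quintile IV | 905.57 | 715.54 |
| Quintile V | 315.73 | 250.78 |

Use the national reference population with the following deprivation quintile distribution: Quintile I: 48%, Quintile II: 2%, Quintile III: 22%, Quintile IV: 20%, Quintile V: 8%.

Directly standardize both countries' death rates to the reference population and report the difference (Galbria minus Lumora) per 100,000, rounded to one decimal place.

301.6

Standard weights: 0.48, 0.02, 0.22, 0.20, 0.08.
Galbria: 0.4800×1844.22 + 0.0200×1783.71 + 0.2200×1503.26 + 0.2000×905.57 + 0.0800×315.73 = 1457.9894 per 100,000.
Lumora: 0.4800×1478.66 + 0.0200×980.37 + 0.2200×1199.23 + 0.2000×715.54 + 0.0800×250.78 = 1156.3652 per 100,000.
Difference = 1457.9894 − 1156.3652 = 301.6242.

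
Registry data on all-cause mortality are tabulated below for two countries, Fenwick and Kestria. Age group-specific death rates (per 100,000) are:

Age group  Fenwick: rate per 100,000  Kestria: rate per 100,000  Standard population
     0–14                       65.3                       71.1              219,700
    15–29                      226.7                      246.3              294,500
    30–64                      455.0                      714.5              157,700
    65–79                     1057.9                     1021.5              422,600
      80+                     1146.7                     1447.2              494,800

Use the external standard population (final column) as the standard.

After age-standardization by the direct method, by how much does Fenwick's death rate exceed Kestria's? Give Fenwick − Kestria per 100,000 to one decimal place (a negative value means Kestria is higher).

-114.1

Standard total = 1,589,300; weights = 0.1382, 0.1853, 0.0992, 0.2659, 0.3113.
Fenwick: 0.1382×65.3 + 0.1853×226.7 + 0.0992×455.0 + 0.2659×1057.9 + 0.3113×1146.7 = 734.4861 per 100,000.
Kestria: 0.1382×71.1 + 0.1853×246.3 + 0.0992×714.5 + 0.2659×1021.5 + 0.3113×1447.2 = 848.5454 per 100,000.
Difference = 734.4861 − 848.5454 = -114.0593.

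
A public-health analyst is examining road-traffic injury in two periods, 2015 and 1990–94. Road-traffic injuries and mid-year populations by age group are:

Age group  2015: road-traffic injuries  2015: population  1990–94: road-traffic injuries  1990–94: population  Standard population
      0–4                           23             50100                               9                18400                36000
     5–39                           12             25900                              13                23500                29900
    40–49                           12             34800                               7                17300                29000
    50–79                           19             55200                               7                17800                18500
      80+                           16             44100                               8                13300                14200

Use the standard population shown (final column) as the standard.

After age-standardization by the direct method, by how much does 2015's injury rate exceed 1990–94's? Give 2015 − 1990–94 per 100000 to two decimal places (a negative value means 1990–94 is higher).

-7.68

Age-specific rates per 100000 for 2015: 45.91, 46.33, 34.48, 34.42, 36.28.
For 1990–94: 48.91, 55.32, 40.46, 39.33, 60.15.
Standard total = 127600; weights = 0.2821, 0.2343, 0.2273, 0.1450, 0.1113.
2015: 0.2821×45.91 + 0.2343×46.33 + 0.2273×34.48 + 0.1450×34.42 + 0.1113×36.28 = 40.6739 per 100000.
1990–94: 0.2821×48.91 + 0.2343×55.32 + 0.2273×40.46 + 0.1450×39.33 + 0.1113×60.15 = 48.3541 per 100000.
Difference = 40.6739 − 48.3541 = -7.6802.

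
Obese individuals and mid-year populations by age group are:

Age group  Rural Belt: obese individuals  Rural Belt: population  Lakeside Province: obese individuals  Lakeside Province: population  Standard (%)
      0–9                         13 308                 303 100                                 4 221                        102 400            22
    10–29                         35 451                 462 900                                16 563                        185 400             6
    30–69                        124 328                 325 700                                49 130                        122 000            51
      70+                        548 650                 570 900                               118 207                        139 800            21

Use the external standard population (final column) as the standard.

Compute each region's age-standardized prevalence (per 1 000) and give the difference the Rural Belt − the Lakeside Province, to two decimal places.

Age-specific rates per 1 000 for the Rural Belt: 43.906, 76.585, 381.726, 961.026.
For the Lakeside Province: 41.221, 89.337, 402.705, 845.544.
Standard weights: 0.22, 0.06, 0.51, 0.21.
The Rural Belt: 0.2200×43.906 + 0.0600×76.585 + 0.5100×381.726 + 0.2100×961.026 = 410.7500 per 1 000.
The Lakeside Province: 0.2200×41.221 + 0.0600×89.337 + 0.5100×402.705 + 0.2100×845.544 = 397.3724 per 1 000.
Difference = 410.7500 − 397.3724 = 13.3776.

13.38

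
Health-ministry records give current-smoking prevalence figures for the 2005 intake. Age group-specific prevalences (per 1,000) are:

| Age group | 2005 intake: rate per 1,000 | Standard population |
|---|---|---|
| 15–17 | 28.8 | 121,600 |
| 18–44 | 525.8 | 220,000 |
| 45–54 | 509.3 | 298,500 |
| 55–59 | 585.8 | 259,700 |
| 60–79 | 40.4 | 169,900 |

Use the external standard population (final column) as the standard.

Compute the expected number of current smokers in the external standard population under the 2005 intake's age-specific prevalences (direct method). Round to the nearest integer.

430200

Expected current smokers = Σ (standard pop × age-specific rate ÷ 1,000)
= 121,600×28.8/1,000 + 220,000×525.8/1,000 + 298,500×509.3/1,000 + 259,700×585.8/1,000 + 169,900×40.4/1,000
= 3502.08 + 115676.00 + 152026.05 + 152132.26 + 6863.96 = 430200.35.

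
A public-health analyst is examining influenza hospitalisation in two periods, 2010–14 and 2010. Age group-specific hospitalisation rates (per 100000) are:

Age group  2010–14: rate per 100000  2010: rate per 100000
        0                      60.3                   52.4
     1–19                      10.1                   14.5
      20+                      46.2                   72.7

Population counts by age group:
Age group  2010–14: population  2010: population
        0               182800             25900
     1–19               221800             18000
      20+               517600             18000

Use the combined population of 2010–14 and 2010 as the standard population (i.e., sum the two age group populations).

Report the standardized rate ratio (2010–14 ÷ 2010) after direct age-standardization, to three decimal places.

0.745

Combined standard total = 984100; weights = 0.2121, 0.2437, 0.5443.
2010–14: 0.2121×60.3 + 0.2437×10.1 + 0.5443×46.2 = 40.3936 per 100000.
2010: 0.2121×52.4 + 0.2437×14.5 + 0.5443×72.7 = 54.2131 per 100000.
Ratio = 40.3936 ÷ 54.2131 = 0.74509.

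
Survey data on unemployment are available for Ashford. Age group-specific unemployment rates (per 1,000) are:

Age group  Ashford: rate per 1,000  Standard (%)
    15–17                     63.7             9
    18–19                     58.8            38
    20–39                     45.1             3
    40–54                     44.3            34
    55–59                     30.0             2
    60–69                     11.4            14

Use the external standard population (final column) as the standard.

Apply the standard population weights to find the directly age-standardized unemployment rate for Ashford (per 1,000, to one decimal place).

46.7

Standard weights: 0.09, 0.38, 0.03, 0.34, 0.02, 0.14.
Standardized rate: 0.0900×63.7 + 0.3800×58.8 + 0.0300×45.1 + 0.3400×44.3 + 0.0200×30.0 + 0.1400×11.4 = 46.6880 per 1,000.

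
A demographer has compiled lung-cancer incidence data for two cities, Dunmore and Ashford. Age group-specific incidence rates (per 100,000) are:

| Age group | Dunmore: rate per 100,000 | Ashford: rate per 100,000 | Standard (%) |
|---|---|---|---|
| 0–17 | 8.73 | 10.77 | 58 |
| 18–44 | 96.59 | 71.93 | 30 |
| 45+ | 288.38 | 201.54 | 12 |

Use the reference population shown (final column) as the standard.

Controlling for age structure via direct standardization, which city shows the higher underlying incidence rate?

Standard weights: 0.58, 0.30, 0.12.
Dunmore: 0.5800×8.73 + 0.3000×96.59 + 0.1200×288.38 = 68.6460 per 100,000.
Ashford: 0.5800×10.77 + 0.3000×71.93 + 0.1200×201.54 = 52.0104 per 100,000.

Dunmore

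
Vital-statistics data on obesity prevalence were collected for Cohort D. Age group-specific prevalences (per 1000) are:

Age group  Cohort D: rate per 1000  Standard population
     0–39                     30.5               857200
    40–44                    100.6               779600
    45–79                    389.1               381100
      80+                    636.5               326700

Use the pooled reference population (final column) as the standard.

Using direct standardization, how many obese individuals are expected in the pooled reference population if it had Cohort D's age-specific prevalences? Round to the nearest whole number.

Expected obese individuals = Σ (standard pop × age-specific rate ÷ 1000)
= 857200×30.5/1000 + 779600×100.6/1000 + 381100×389.1/1000 + 326700×636.5/1000
= 26144.60 + 78427.76 + 148286.01 + 207944.55 = 460802.92.

460803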